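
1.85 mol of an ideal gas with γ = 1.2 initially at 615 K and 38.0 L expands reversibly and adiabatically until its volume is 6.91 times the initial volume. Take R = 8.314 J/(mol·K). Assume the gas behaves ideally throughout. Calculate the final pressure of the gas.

P₁ = nRT₁/V₁ = 1.85×8.314×615/38.0 = 249 kPa.
Adiabatic: TV^(γ−1) = const ⇒ T₂ = 615×(0.145)^0.200 = 418 K; PV^γ = const ⇒ P₂ = 24.5 kPa.

24.5 kPa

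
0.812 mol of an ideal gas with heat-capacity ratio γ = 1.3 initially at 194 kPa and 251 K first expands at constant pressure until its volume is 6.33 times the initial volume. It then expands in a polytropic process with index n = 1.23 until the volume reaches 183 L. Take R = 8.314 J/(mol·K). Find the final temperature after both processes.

V₁ = nRT₁/P₁ = 0.812×8.314×251/194 = 8.73 L.
Step 1 — Isobaric: P stays 194 kPa; V/T = const ⇒ T₂ = 1590 K, V₂ = 55.3 L.
W = PΔV = 194×(55.3−8.73) kPa·L = 9030 J.
ΔU = nCvΔT = 0.812×27.7×(1590−251) = 30100 J.
Q = ΔU + W = nCpΔT = 39100 J.
State after step 1: P = 194 kPa, V = 55.3 L, T = 1590 K.
Step 2 — Polytropic n=1.23: T₂ = T₁(V₁/V₂)^(n−1) = 1590×(0.302)^0.23 = 1210 K; P₂ = P₁(V₁/V₂)^n = 44.5 kPa.
W = (P₁V₁−P₂V₂)/(n−1) = (194×55.3−44.5×183)/0.23 = 11200 J.
ΔU = nCvΔT = 0.812×27.7×(1210−1590) = -8600 J.
Q = ΔU + W = 2620 J.
Net over both steps: W = 20300 J, Q = 41800 J, ΔU = 21500 J.

1210 K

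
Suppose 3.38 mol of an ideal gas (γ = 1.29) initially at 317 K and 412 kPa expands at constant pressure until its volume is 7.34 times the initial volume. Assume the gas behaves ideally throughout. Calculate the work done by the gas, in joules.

56500 J

V₁ = nRT₁/P₁ = 3.38×8.314×317/412 = 21.6 L.
Isobaric: P stays 412 kPa; V/T = const ⇒ T₂ = 2330 K, V₂ = 159 L.
W = PΔV = 412×(159−21.6) kPa·L = 56500 J.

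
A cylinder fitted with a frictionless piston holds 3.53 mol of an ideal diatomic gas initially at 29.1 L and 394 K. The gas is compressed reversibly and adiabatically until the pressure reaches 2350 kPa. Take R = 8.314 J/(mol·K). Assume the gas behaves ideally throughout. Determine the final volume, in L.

P₁ = nRT₁/V₁ = 3.53×8.314×394/29.1 = 397 kPa.
Adiabatic: T₂/T₁ = (P₂/P₁)^((γ−1)/γ) ⇒ T₂ = 394×(5.91)^0.286 = 655 K; V₂ = 8.18 L.

8.18 L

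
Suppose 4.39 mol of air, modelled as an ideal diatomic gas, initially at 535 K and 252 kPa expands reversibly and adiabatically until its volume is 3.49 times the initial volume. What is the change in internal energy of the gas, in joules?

-19200 J

V₁ = nRT₁/P₁ = 4.39×8.314×535/252 = 77.5 L.
Adiabatic: TV^(γ−1) = const ⇒ T₂ = 535×(0.287)^0.400 = 325 K; PV^γ = const ⇒ P₂ = 43.8 kPa.
For an ideal gas ΔU = nCvΔT with Cv = (5/2)R = 20.8 J/(mol·K).
ΔU = 4.39×20.8×(325−535) = -19200 J.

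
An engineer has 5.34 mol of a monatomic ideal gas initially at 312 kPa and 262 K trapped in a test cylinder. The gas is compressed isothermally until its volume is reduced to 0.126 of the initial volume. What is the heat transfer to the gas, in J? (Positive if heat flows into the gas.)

-24100 J

V₁ = nRT₁/P₁ = 5.34×8.314×262/312 = 37.3 L.
Isothermal: T stays 262 K; PV = const ⇒ V₂ = 4.70 L, P₂ = 2480 kPa.
ΔU = 0 (ideal gas, T constant).
W = nRT ln(V₂/V₁) = 5.34×8.314×262×ln(0.126) = -24100 J.
Q = ΔU + W = -24100 J.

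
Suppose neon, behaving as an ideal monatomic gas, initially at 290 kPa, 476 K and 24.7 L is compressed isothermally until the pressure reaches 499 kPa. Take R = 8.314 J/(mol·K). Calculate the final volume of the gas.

14.4 L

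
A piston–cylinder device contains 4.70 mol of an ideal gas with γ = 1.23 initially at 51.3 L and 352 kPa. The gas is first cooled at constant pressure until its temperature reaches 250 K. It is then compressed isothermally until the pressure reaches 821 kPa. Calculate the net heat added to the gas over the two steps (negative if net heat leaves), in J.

T₁ = P₁V₁/(nR) = 352×51.3/(4.70×8.314) = 462 K.
Step 1 — Isobaric: P stays 352 kPa; V/T = const ⇒ T₂ = 250 K, V₂ = 27.8 L.
W = PΔV = 352×(27.8−51.3) kPa·L = -8290 J.
ΔU = nCvΔT = 4.70×36.1×(250−462) = -36000 J.
Q = ΔU + W = nCpΔT = -44300 J.
State after step 1: P = 352 kPa, V = 27.8 L, T = 250 K.
Step 2 — Isothermal: T stays 250 K; PV = const ⇒ V₂ = 11.9 L, P₂ = 821 kPa.
ΔU = 0 (ideal gas, T constant).
W = nRT ln(V₂/V₁) = 4.70×8.314×250×ln(0.429) = -8270 J.
Q = ΔU + W = -8270 J.
Net over both steps: W = -16600 J, Q = -52600 J, ΔU = -36000 J.

-52600 J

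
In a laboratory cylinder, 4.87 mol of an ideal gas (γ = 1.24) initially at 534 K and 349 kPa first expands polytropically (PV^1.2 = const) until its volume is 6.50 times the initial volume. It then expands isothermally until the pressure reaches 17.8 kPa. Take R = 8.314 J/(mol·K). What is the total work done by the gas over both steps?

V₁ = nRT₁/P₁ = 4.87×8.314×534/349 = 62.0 L.
Step 1 — Polytropic n=1.2: T₂ = T₁(V₁/V₂)^(n−1) = 534×(0.154)^0.20 = 367 K; P₂ = P₁(V₁/V₂)^n = 36.9 kPa.
W = (P₁V₁−P₂V₂)/(n−1) = (349×62.0−36.9×403)/0.20 = 33800 J.
ΔU = nCvΔT = 4.87×34.6×(367−534) = -28100 J.
Q = ΔU + W = 5630 J.
State after step 1: P = 36.9 kPa, V = 403 L, T = 367 K.
Step 2 — Isothermal: T stays 367 K; PV = const ⇒ V₂ = 835 L, P₂ = 17.8 kPa.
ΔU = 0 (ideal gas, T constant).
W = nRT ln(V₂/V₁) = 4.87×8.314×367×ln(2.07) = 10900 J.
Q = ΔU + W = 10900 J.
Net over both steps: W = 44600 J, Q = 16500 J, ΔU = -28100 J.

44600 J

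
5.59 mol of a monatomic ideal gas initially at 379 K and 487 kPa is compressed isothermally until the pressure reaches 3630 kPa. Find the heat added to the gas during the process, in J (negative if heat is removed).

V₁ = nRT₁/P₁ = 5.59×8.314×379/487 = 36.2 L.
Isothermal: T stays 379 K; PV = const ⇒ V₂ = 4.85 L, P₂ = 3630 kPa.
ΔU = 0 (ideal gas, T constant).
W = nRT ln(V₂/V₁) = 5.59×8.314×379×ln(0.134) = -35400 J.
Q = ΔU + W = -35400 J.

-35400 J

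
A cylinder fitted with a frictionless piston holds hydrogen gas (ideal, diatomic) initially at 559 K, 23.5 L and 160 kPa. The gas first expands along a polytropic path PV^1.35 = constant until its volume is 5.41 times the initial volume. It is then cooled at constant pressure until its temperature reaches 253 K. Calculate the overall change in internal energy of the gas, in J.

n = P₁V₁/(RT₁) = 160×23.5/(8.314×559) = 0.809 mol.
Step 1 — Polytropic n=1.35: T₂ = T₁(V₁/V₂)^(n−1) = 559×(0.185)^0.35 = 310 K; P₂ = P₁(V₁/V₂)^n = 16.4 kPa.
W = (P₁V₁−P₂V₂)/(n−1) = (160×23.5−16.4×127)/0.35 = 4790 J.
ΔU = nCvΔT = 0.809×20.8×(310−559) = -4190 J.
Q = ΔU + W = 599 J.
State after step 1: P = 16.4 kPa, V = 127 L, T = 310 K.
Step 2 — Isobaric: P stays 16.4 kPa; V/T = const ⇒ T₂ = 253 K, V₂ = 104 L.
W = PΔV = 16.4×(104−127) kPa·L = -381 J.
ΔU = nCvΔT = 0.809×20.8×(253−310) = -952 J.
Q = ΔU + W = nCpΔT = -1330 J.
Net over both steps: W = 4410 J, Q = -733 J, ΔU = -5150 J.

-5150 J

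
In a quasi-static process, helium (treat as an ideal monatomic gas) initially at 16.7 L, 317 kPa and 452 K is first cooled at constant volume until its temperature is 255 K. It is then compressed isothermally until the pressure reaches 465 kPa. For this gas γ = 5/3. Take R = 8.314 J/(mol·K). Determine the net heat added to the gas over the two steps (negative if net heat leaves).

-6310 J

n = P₁V₁/(RT₁) = 317×16.7/(8.314×452) = 1.41 mol.
Step 1 — Isochoric: V stays 16.7 L; P/T = const ⇒ T₂ = 255 K, P₂ = 179 kPa.
W = 0 (no volume change).
ΔU = nCvΔT = 1.41×12.5×(255−452) = -3460 J.
Q = ΔU = -3460 J.
State after step 1: P = 179 kPa, V = 16.7 L, T = 255 K.
Step 2 — Isothermal: T stays 255 K; PV = const ⇒ V₂ = 6.42 L, P₂ = 465 kPa.
ΔU = 0 (ideal gas, T constant).
W = nRT ln(V₂/V₁) = 1.41×8.314×255×ln(0.385) = -2850 J.
Q = ΔU + W = -2850 J.
Net over both steps: W = -2850 J, Q = -6310 J, ΔU = -3460 J.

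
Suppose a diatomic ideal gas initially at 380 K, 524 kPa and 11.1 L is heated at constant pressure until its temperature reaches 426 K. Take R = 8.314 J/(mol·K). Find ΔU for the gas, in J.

1760 J

n = P₁V₁/(RT₁) = 524×11.1/(8.314×380) = 1.84 mol.
Isobaric: P stays 524 kPa; V/T = const ⇒ T₂ = 426 K, V₂ = 12.4 L.
For an ideal gas ΔU = nCvΔT with Cv = (5/2)R = 20.8 J/(mol·K).
ΔU = 1.84×20.8×(426−380) = 1760 J.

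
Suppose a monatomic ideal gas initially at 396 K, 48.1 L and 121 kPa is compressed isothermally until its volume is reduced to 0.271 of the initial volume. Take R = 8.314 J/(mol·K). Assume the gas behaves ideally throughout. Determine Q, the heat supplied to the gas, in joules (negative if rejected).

-7600 J

n = P₁V₁/(RT₁) = 121×48.1/(8.314×396) = 1.77 mol.
Isothermal: T stays 396 K; PV = const ⇒ V₂ = 13.0 L, P₂ = 446 kPa.
ΔU = 0 (ideal gas, T constant).
W = nRT ln(V₂/V₁) = 1.77×8.314×396×ln(0.271) = -7600 J.
Q = ΔU + W = -7600 J.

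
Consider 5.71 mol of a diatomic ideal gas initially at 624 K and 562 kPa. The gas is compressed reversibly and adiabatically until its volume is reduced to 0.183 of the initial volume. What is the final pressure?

6060 kPa

V₁ = nRT₁/P₁ = 5.71×8.314×624/562 = 52.7 L.
Adiabatic: TV^(γ−1) = const ⇒ T₂ = 624×(5.46)^0.400 = 1230 K; PV^γ = const ⇒ P₂ = 6060 kPa.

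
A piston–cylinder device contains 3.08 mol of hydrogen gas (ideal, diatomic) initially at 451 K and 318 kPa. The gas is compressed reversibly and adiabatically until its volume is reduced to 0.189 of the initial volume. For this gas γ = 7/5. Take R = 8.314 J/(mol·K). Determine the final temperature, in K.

878 K

V₁ = nRT₁/P₁ = 3.08×8.314×451/318 = 36.3 L.
Adiabatic: TV^(γ−1) = const ⇒ T₂ = 451×(5.29)^0.400 = 878 K; PV^γ = const ⇒ P₂ = 3280 kPa.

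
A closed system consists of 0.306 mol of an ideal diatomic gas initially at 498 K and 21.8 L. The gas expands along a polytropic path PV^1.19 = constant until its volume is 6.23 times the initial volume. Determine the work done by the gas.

1960 J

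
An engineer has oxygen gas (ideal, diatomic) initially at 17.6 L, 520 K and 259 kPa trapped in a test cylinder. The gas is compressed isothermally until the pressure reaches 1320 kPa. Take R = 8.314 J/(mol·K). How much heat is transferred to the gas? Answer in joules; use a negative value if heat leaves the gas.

n = P₁V₁/(RT₁) = 259×17.6/(8.314×520) = 1.05 mol.
Isothermal: T stays 520 K; PV = const ⇒ V₂ = 3.45 L, P₂ = 1320 kPa.
ΔU = 0 (ideal gas, T constant).
W = nRT ln(V₂/V₁) = 1.05×8.314×520×ln(0.196) = -7420 J.
Q = ΔU + W = -7420 J.

-7420 J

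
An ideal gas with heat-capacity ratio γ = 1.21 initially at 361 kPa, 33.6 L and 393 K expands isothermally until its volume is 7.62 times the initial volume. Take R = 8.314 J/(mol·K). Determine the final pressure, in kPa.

47.4 kPa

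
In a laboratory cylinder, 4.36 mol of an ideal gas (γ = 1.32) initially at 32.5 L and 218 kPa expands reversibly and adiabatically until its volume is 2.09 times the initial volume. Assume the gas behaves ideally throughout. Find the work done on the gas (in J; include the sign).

T₁ = P₁V₁/(nR) = 218×32.5/(4.36×8.314) = 195 K.
Adiabatic: TV^(γ−1) = const ⇒ T₂ = 195×(0.478)^0.320 = 154 K; PV^γ = const ⇒ P₂ = 82.4 kPa.
ΔU = nCvΔT = 4.36×26.0×(154−195) = -4650 J.
Q = 0 for an adiabatic process, so W = −ΔU = 4650 J.
Work done on the gas = −W_by = -4650 J.

-4650 J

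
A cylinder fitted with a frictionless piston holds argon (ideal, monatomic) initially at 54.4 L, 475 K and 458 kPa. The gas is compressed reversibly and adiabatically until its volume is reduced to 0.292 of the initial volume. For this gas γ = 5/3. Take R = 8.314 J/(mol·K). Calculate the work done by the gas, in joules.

n = P₁V₁/(RT₁) = 458×54.4/(8.314×475) = 6.31 mol.
Adiabatic: TV^(γ−1) = const ⇒ T₂ = 475×(3.42)^0.667 = 1080 K; PV^γ = const ⇒ P₂ = 3560 kPa.
ΔU = nCvΔT = 6.31×12.5×(1080−475) = 47500 J.
Q = 0 for an adiabatic process, so W = −ΔU = -47500 J.

-47500 J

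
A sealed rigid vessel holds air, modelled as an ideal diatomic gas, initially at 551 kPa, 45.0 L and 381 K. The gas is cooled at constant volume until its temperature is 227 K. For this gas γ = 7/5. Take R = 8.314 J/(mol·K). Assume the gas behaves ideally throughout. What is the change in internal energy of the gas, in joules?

n = P₁V₁/(RT₁) = 551×45.0/(8.314×381) = 7.83 mol.
Isochoric: V stays 45.0 L; P/T = const ⇒ T₂ = 227 K, P₂ = 328 kPa.
For an ideal gas ΔU = nCvΔT with Cv = (5/2)R = 20.8 J/(mol·K).
ΔU = 7.83×20.8×(227−381) = -25100 J.

-25100 J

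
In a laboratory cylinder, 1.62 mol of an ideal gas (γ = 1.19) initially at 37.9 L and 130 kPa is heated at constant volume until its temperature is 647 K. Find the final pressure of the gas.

T₁ = P₁V₁/(nR) = 130×37.9/(1.62×8.314) = 366 K.
Isochoric: V stays 37.9 L; P/T = const ⇒ T₂ = 647 K, P₂ = 230 kPa.

230 kPa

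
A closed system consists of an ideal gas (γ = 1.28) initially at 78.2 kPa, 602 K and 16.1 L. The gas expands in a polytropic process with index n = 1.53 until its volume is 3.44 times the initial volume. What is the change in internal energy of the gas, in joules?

-2160 J

n = P₁V₁/(RT₁) = 78.2×16.1/(8.314×602) = 0.252 mol.
Polytropic n=1.53: T₂ = T₁(V₁/V₂)^(n−1) = 602×(0.291)^0.53 = 313 K; P₂ = P₁(V₁/V₂)^n = 11.8 kPa.
For an ideal gas ΔU = nCvΔT with Cv = R/(γ−1) = 29.7 J/(mol·K).
ΔU = 0.252×29.7×(313−602) = -2160 J.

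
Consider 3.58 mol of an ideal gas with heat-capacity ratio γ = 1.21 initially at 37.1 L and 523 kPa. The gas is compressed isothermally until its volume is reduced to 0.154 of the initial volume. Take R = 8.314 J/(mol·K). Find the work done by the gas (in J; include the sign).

T₁ = P₁V₁/(nR) = 523×37.1/(3.58×8.314) = 652 K.
Isothermal: T stays 652 K; PV = const ⇒ V₂ = 5.71 L, P₂ = 3400 kPa.
W = nRT ln(V₂/V₁) = 3.58×8.314×652×ln(0.154) = -36300 J.

-36300 J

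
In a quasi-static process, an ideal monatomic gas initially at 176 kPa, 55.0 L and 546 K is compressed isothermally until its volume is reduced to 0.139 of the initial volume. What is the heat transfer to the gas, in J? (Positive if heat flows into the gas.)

-19100 J

n = P₁V₁/(RT₁) = 176×55.0/(8.314×546) = 2.13 mol.
Isothermal: T stays 546 K; PV = const ⇒ V₂ = 7.65 L, P₂ = 1270 kPa.
ΔU = 0 (ideal gas, T constant).
W = nRT ln(V₂/V₁) = 2.13×8.314×546×ln(0.139) = -19100 J.
Q = ΔU + W = -19100 J.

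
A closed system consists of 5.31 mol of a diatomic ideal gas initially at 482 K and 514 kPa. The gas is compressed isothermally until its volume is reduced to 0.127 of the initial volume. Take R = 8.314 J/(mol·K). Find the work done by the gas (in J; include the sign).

-43900 J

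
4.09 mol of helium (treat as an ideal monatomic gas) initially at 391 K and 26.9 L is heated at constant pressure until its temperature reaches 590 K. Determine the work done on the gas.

-6770 J

P₁ = nRT₁/V₁ = 4.09×8.314×391/26.9 = 494 kPa.
Isobaric: P stays 494 kPa; V/T = const ⇒ T₂ = 590 K, V₂ = 40.6 L.
W = PΔV = 494×(40.6−26.9) kPa·L = 6770 J.
Work done on the gas = −W_by = -6770 J.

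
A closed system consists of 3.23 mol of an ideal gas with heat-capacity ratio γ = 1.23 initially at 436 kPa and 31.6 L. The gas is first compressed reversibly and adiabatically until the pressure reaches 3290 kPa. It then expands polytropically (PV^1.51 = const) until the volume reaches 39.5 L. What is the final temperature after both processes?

T₁ = P₁V₁/(nR) = 436×31.6/(3.23×8.314) = 513 K.
Step 1 — Adiabatic: T₂/T₁ = (P₂/P₁)^((γ−1)/γ) ⇒ T₂ = 513×(7.55)^0.187 = 749 K; V₂ = 6.11 L.
ΔU = nCvΔT = 3.23×36.1×(749−513) = 27500 J.
Q = 0 for an adiabatic process, so W = −ΔU = -27500 J.
State after step 1: P = 3290 kPa, V = 6.11 L, T = 749 K.
Step 2 — Polytropic n=1.51: T₂ = T₁(V₁/V₂)^(n−1) = 749×(0.155)^0.51 = 289 K; P₂ = P₁(V₁/V₂)^n = 196 kPa.
W = (P₁V₁−P₂V₂)/(n−1) = (3290×6.11−196×39.5)/0.51 = 24200 J.
ΔU = nCvΔT = 3.23×36.1×(289−749) = -53700 J.
Q = ΔU + W = -29500 J.
Net over both steps: W = -3310 J, Q = -29500 J, ΔU = -26200 J.

289 K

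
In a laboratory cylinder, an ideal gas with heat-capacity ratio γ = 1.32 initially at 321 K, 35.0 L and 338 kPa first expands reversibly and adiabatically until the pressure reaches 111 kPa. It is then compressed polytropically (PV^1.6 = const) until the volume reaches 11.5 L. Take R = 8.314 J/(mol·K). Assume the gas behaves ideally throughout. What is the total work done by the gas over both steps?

-24900 J

n = P₁V₁/(RT₁) = 338×35.0/(8.314×321) = 4.43 mol.
Step 1 — Adiabatic: T₂/T₁ = (P₂/P₁)^((γ−1)/γ) ⇒ T₂ = 321×(0.328)^0.242 = 245 K; V₂ = 81.4 L.
ΔU = nCvΔT = 4.43×26.0×(245−321) = -8750 J.
Q = 0 for an adiabatic process, so W = −ΔU = 8750 J.
State after step 1: P = 111 kPa, V = 81.4 L, T = 245 K.
Step 2 — Polytropic n=1.6: T₂ = T₁(V₁/V₂)^(n−1) = 245×(7.08)^0.60 = 793 K; P₂ = P₁(V₁/V₂)^n = 2540 kPa.
W = (P₁V₁−P₂V₂)/(n−1) = (111×81.4−2540×11.5)/0.60 = -33600 J.
ΔU = nCvΔT = 4.43×26.0×(793−245) = 63100 J.
Q = ΔU + W = 29400 J.
Net over both steps: W = -24900 J, Q = 29400 J, ΔU = 54300 J.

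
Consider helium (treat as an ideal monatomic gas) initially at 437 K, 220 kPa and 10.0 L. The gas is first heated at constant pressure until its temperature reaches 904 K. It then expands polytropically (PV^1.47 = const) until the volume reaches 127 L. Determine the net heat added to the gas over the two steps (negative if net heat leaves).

n = P₁V₁/(RT₁) = 220×10.0/(8.314×437) = 0.606 mol.
Step 1 — Isobaric: P stays 220 kPa; V/T = const ⇒ T₂ = 904 K, V₂ = 20.7 L.
W = PΔV = 220×(20.7−10.0) kPa·L = 2350 J.
ΔU = nCvΔT = 0.606×12.5×(904−437) = 3530 J.
Q = ΔU + W = nCpΔT = 5880 J.
State after step 1: P = 220 kPa, V = 20.7 L, T = 904 K.
Step 2 — Polytropic n=1.47: T₂ = T₁(V₁/V₂)^(n−1) = 904×(0.163)^0.47 = 385 K; P₂ = P₁(V₁/V₂)^n = 15.3 kPa.
W = (P₁V₁−P₂V₂)/(n−1) = (220×20.7−15.3×127)/0.47 = 5560 J.
ΔU = nCvΔT = 0.606×12.5×(385−904) = -3920 J.
Q = ΔU + W = 1640 J.
Net over both steps: W = 7910 J, Q = 7520 J, ΔU = -391 J.

7520 J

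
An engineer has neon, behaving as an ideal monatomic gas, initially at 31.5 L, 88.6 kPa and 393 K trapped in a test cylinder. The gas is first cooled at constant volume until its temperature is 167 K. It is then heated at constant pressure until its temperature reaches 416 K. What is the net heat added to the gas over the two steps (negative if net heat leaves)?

n = P₁V₁/(RT₁) = 88.6×31.5/(8.314×393) = 0.854 mol.
Step 1 — Isochoric: V stays 31.5 L; P/T = const ⇒ T₂ = 167 K, P₂ = 37.6 kPa.
W = 0 (no volume change).
ΔU = nCvΔT = 0.854×12.5×(167−393) = -2410 J.
Q = ΔU = -2410 J.
State after step 1: P = 37.6 kPa, V = 31.5 L, T = 167 K.
Step 2 — Isobaric: P stays 37.6 kPa; V/T = const ⇒ T₂ = 416 K, V₂ = 78.5 L.
W = PΔV = 37.6×(78.5−31.5) kPa·L = 1770 J.
ΔU = nCvΔT = 0.854×12.5×(416−167) = 2650 J.
Q = ΔU + W = nCpΔT = 4420 J.
Net over both steps: W = 1770 J, Q = 2010 J, ΔU = 245 J.

2010 J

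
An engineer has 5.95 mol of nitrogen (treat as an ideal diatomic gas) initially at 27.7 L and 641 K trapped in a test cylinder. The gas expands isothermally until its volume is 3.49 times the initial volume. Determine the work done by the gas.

P₁ = nRT₁/V₁ = 5.95×8.314×641/27.7 = 1140 kPa.
Isothermal: T stays 641 K; PV = const ⇒ V₂ = 96.7 L, P₂ = 328 kPa.
W = nRT ln(V₂/V₁) = 5.95×8.314×641×ln(3.49) = 39600 J.

39600 J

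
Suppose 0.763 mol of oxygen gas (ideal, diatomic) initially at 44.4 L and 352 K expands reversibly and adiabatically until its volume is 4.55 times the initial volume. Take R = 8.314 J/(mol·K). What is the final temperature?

192 K

P₁ = nRT₁/V₁ = 0.763×8.314×352/44.4 = 50.3 kPa.
Adiabatic: TV^(γ−1) = const ⇒ T₂ = 352×(0.220)^0.400 = 192 K; PV^γ = const ⇒ P₂ = 6.03 kPa.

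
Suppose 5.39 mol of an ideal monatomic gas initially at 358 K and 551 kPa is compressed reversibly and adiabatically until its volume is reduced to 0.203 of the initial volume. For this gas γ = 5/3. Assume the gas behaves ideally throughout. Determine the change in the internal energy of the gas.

V₁ = nRT₁/P₁ = 5.39×8.314×358/551 = 29.1 L.
Adiabatic: TV^(γ−1) = const ⇒ T₂ = 358×(4.93)^0.667 = 1040 K; PV^γ = const ⇒ P₂ = 7860 kPa.
For an ideal gas ΔU = nCvΔT with Cv = (3/2)R = 12.5 J/(mol·K).
ΔU = 5.39×12.5×(1040−358) = 45600 J.

45600 J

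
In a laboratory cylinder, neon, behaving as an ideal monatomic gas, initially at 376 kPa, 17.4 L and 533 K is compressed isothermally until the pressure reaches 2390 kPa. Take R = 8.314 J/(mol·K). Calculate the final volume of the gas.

Isothermal: T stays 533 K; PV = const ⇒ V₂ = 2.74 L, P₂ = 2390 kPa.

2.74 L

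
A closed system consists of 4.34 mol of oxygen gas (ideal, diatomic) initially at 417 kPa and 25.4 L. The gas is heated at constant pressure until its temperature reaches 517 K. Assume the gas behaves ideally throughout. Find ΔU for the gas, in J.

T₁ = P₁V₁/(nR) = 417×25.4/(4.34×8.314) = 294 K.
Isobaric: P stays 417 kPa; V/T = const ⇒ T₂ = 517 K, V₂ = 44.7 L.
For an ideal gas ΔU = nCvΔT with Cv = (5/2)R = 20.8 J/(mol·K).
ΔU = 4.34×20.8×(517−294) = 20200 J.

20200 J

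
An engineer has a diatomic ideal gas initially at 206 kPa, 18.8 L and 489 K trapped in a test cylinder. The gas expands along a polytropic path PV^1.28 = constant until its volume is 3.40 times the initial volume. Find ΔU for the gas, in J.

-2810 J

n = P₁V₁/(RT₁) = 206×18.8/(8.314×489) = 0.953 mol.
Polytropic n=1.28: T₂ = T₁(V₁/V₂)^(n−1) = 489×(0.294)^0.28 = 347 K; P₂ = P₁(V₁/V₂)^n = 43.0 kPa.
For an ideal gas ΔU = nCvΔT with Cv = (5/2)R = 20.8 J/(mol·K).
ΔU = 0.953×20.8×(347−489) = -2810 J.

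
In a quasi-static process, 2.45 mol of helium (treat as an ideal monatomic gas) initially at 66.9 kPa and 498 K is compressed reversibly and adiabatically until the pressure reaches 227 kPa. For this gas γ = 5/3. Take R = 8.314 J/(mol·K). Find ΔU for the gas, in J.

9590 J

V₁ = nRT₁/P₁ = 2.45×8.314×498/66.9 = 152 L.
Adiabatic: T₂/T₁ = (P₂/P₁)^((γ−1)/γ) ⇒ T₂ = 498×(3.39)^0.400 = 812 K; V₂ = 72.8 L.
For an ideal gas ΔU = nCvΔT with Cv = (3/2)R = 12.5 J/(mol·K).
ΔU = 2.45×12.5×(812−498) = 9590 J.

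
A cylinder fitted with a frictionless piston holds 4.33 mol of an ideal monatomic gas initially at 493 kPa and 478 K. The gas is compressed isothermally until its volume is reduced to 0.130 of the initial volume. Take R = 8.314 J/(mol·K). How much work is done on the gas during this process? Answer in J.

V₁ = nRT₁/P₁ = 4.33×8.314×478/493 = 34.9 L.
Isothermal: T stays 478 K; PV = const ⇒ V₂ = 4.54 L, P₂ = 3790 kPa.
W = nRT ln(V₂/V₁) = 4.33×8.314×478×ln(0.130) = -35100 J.
Work done on the gas = −W_by = 35100 J.

35100 J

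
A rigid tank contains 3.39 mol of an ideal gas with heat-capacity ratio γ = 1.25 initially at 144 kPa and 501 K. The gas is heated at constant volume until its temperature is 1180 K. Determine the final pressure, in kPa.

339 kPa

V₁ = nRT₁/P₁ = 3.39×8.314×501/144 = 98.1 L.
Isochoric: V stays 98.1 L; P/T = const ⇒ T₂ = 1180 K, P₂ = 339 kPa.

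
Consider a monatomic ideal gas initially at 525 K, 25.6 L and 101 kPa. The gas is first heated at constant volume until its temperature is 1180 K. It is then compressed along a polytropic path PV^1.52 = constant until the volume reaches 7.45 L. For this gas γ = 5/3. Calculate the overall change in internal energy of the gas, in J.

n = P₁V₁/(RT₁) = 101×25.6/(8.314×525) = 0.592 mol.
Step 1 — Isochoric: V stays 25.6 L; P/T = const ⇒ T₂ = 1180 K, P₂ = 227 kPa.
W = 0 (no volume change).
ΔU = nCvΔT = 0.592×12.5×(1180−525) = 4840 J.
Q = ΔU = 4840 J.
State after step 1: P = 227 kPa, V = 25.6 L, T = 1180 K.
Step 2 — Polytropic n=1.52: T₂ = T₁(V₁/V₂)^(n−1) = 1180×(3.44)^0.52 = 2240 K; P₂ = P₁(V₁/V₂)^n = 1480 kPa.
W = (P₁V₁−P₂V₂)/(n−1) = (227×25.6−1480×7.45)/0.52 = -10100 J.
ΔU = nCvΔT = 0.592×12.5×(2240−1180) = 7850 J.
Q = ΔU + W = -2210 J.
Net over both steps: W = -10100 J, Q = 2630 J, ΔU = 12700 J.

12700 J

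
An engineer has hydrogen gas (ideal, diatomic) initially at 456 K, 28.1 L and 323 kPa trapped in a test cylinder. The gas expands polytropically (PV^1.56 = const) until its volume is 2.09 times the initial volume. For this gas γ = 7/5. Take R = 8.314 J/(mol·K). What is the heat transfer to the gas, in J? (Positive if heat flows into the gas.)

n = P₁V₁/(RT₁) = 323×28.1/(8.314×456) = 2.39 mol.
Polytropic n=1.56: T₂ = T₁(V₁/V₂)^(n−1) = 456×(0.478)^0.56 = 302 K; P₂ = P₁(V₁/V₂)^n = 102 kPa.
W = (P₁V₁−P₂V₂)/(n−1) = (323×28.1−102×58.7)/0.56 = 5480 J.
ΔU = nCvΔT = 2.39×20.8×(302−456) = -7670 J.
Q = ΔU + W = -2190 J.

-2190 J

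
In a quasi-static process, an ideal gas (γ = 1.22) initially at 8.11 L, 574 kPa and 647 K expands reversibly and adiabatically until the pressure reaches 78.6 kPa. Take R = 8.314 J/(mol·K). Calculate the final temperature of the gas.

Adiabatic: T₂/T₁ = (P₂/P₁)^((γ−1)/γ) ⇒ T₂ = 647×(0.137)^0.180 = 452 K; V₂ = 41.4 L.

452 K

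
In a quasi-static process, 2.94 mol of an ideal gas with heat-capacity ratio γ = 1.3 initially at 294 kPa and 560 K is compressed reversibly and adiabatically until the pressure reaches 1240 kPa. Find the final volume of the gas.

15.4 L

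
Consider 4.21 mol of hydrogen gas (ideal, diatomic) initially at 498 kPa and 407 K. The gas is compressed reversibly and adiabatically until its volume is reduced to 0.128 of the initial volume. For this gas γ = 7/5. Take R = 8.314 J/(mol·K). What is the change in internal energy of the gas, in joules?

V₁ = nRT₁/P₁ = 4.21×8.314×407/498 = 28.6 L.
Adiabatic: TV^(γ−1) = const ⇒ T₂ = 407×(7.81)^0.400 = 926 K; PV^γ = const ⇒ P₂ = 8850 kPa.
For an ideal gas ΔU = nCvΔT with Cv = (5/2)R = 20.8 J/(mol·K).
ΔU = 4.21×20.8×(926−407) = 45400 J.

45400 J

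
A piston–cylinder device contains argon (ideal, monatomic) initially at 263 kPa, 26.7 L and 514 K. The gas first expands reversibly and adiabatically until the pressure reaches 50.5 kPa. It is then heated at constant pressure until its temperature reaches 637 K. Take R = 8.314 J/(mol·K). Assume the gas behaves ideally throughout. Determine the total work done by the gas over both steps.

10200 J

n = P₁V₁/(RT₁) = 263×26.7/(8.314×514) = 1.64 mol.
Step 1 — Adiabatic: T₂/T₁ = (P₂/P₁)^((γ−1)/γ) ⇒ T₂ = 514×(0.192)^0.400 = 266 K; V₂ = 71.9 L.
ΔU = nCvΔT = 1.64×12.5×(266−514) = -5090 J.
Q = 0 for an adiabatic process, so W = −ΔU = 5090 J.
State after step 1: P = 50.5 kPa, V = 71.9 L, T = 266 K.
Step 2 — Isobaric: P stays 50.5 kPa; V/T = const ⇒ T₂ = 637 K, V₂ = 172 L.
W = PΔV = 50.5×(172−71.9) kPa·L = 5070 J.
ΔU = nCvΔT = 1.64×12.5×(637−266) = 7610 J.
Q = ΔU + W = nCpΔT = 12700 J.
Net over both steps: W = 10200 J, Q = 12700 J, ΔU = 2520 J.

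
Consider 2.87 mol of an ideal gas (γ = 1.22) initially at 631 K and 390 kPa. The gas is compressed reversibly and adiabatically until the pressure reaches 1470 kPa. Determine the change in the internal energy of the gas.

V₁ = nRT₁/P₁ = 2.87×8.314×631/390 = 38.6 L.
Adiabatic: T₂/T₁ = (P₂/P₁)^((γ−1)/γ) ⇒ T₂ = 631×(3.77)^0.180 = 802 K; V₂ = 13.0 L.
For an ideal gas ΔU = nCvΔT with Cv = R/(γ−1) = 37.8 J/(mol·K).
ΔU = 2.87×37.8×(802−631) = 18500 J.

18500 J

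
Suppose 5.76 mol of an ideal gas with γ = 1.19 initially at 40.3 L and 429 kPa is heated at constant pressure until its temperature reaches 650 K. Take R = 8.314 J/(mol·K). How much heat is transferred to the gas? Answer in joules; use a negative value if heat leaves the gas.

86700 J

T₁ = P₁V₁/(nR) = 429×40.3/(5.76×8.314) = 361 K.
Isobaric: P stays 429 kPa; V/T = const ⇒ T₂ = 650 K, V₂ = 72.6 L.
W = PΔV = 429×(72.6−40.3) kPa·L = 13800 J.
ΔU = nCvΔT = 5.76×43.8×(650−361) = 72800 J.
Q = ΔU + W = nCpΔT = 86700 J.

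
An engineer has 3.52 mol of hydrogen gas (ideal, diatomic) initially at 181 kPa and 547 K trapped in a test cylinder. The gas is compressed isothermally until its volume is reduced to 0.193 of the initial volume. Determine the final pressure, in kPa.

V₁ = nRT₁/P₁ = 3.52×8.314×547/181 = 88.4 L.
Isothermal: T stays 547 K; PV = const ⇒ V₂ = 17.1 L, P₂ = 938 kPa.

938 kPa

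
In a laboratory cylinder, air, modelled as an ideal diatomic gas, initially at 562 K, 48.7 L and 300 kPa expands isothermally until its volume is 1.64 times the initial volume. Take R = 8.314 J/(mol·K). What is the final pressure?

Isothermal: T stays 562 K; PV = const ⇒ V₂ = 79.9 L, P₂ = 183 kPa.

183 kPa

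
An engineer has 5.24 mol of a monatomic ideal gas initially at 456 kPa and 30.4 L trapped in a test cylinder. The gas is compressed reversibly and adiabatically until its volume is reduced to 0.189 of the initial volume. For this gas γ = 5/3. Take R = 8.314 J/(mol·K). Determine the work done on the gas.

42300 J

T₁ = P₁V₁/(nR) = 456×30.4/(5.24×8.314) = 318 K.
Adiabatic: TV^(γ−1) = const ⇒ T₂ = 318×(5.29)^0.667 = 966 K; PV^γ = const ⇒ P₂ = 7330 kPa.
ΔU = nCvΔT = 5.24×12.5×(966−318) = 42300 J.
Q = 0 for an adiabatic process, so W = −ΔU = -42300 J.
Work done on the gas = −W_by = 42300 J.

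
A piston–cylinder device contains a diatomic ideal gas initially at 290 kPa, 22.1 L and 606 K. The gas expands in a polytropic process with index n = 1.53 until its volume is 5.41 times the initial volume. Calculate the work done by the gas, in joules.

n = P₁V₁/(RT₁) = 290×22.1/(8.314×606) = 1.27 mol.
Polytropic n=1.53: T₂ = T₁(V₁/V₂)^(n−1) = 606×(0.185)^0.53 = 248 K; P₂ = P₁(V₁/V₂)^n = 21.9 kPa.
W = (P₁V₁−P₂V₂)/(n−1) = (290×22.1−21.9×120)/0.53 = 7150 J.

7150 J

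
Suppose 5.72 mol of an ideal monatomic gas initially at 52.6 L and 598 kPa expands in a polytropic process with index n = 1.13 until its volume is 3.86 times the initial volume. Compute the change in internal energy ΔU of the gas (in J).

-7600 J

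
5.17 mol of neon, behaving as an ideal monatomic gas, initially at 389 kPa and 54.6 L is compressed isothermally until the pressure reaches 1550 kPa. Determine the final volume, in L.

13.7 L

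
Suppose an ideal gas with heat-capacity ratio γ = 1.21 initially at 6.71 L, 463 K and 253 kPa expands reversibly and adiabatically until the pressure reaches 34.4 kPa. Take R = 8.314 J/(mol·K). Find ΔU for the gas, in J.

n = P₁V₁/(RT₁) = 253×6.71/(8.314×463) = 0.441 mol.
Adiabatic: T₂/T₁ = (P₂/P₁)^((γ−1)/γ) ⇒ T₂ = 463×(0.136)^0.174 = 327 K; V₂ = 34.9 L.
For an ideal gas ΔU = nCvΔT with Cv = R/(γ−1) = 39.6 J/(mol·K).
ΔU = 0.441×39.6×(327−463) = -2370 J.

-2370 J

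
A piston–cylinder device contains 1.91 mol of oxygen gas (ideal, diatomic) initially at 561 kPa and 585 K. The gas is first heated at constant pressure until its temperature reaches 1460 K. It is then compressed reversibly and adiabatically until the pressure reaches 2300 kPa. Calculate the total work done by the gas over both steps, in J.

V₁ = nRT₁/P₁ = 1.91×8.314×585/561 = 16.6 L.
Step 1 — Isobaric: P stays 561 kPa; V/T = const ⇒ T₂ = 1460 K, V₂ = 41.3 L.
W = PΔV = 561×(41.3−16.6) kPa·L = 13900 J.
ΔU = nCvΔT = 1.91×20.8×(1460−585) = 34700 J.
Q = ΔU + W = nCpΔT = 48600 J.
State after step 1: P = 561 kPa, V = 41.3 L, T = 1460 K.
Step 2 — Adiabatic: T₂/T₁ = (P₂/P₁)^((γ−1)/γ) ⇒ T₂ = 1460×(4.10)^0.286 = 2180 K; V₂ = 15.1 L.
ΔU = nCvΔT = 1.91×20.8×(2180−1460) = 28800 J.
Q = 0 for an adiabatic process, so W = −ΔU = -28800 J.
Net over both steps: W = -14900 J, Q = 48600 J, ΔU = 63500 J.

-14900 J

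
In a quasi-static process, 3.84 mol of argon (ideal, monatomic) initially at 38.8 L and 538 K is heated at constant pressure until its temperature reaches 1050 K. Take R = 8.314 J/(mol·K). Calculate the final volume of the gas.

P₁ = nRT₁/V₁ = 3.84×8.314×538/38.8 = 443 kPa.
Isobaric: P stays 443 kPa; V/T = const ⇒ T₂ = 1050 K, V₂ = 75.7 L.

75.7 L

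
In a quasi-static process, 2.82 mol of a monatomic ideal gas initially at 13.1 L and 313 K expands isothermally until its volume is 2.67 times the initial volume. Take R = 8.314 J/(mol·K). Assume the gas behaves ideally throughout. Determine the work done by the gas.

P₁ = nRT₁/V₁ = 2.82×8.314×313/13.1 = 560 kPa.
Isothermal: T stays 313 K; PV = const ⇒ V₂ = 35.0 L, P₂ = 210 kPa.
W = nRT ln(V₂/V₁) = 2.82×8.314×313×ln(2.67) = 7210 J.

7210 J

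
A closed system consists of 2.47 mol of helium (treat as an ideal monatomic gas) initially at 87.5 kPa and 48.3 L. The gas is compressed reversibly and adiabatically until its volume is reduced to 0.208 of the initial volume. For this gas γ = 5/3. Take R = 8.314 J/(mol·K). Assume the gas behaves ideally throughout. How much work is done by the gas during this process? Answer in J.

-11700 J

T₁ = P₁V₁/(nR) = 87.5×48.3/(2.47×8.314) = 206 K.
Adiabatic: TV^(γ−1) = const ⇒ T₂ = 206×(4.81)^0.667 = 586 K; PV^γ = const ⇒ P₂ = 1200 kPa.
ΔU = nCvΔT = 2.47×12.5×(586−206) = 11700 J.
Q = 0 for an adiabatic process, so W = −ΔU = -11700 J.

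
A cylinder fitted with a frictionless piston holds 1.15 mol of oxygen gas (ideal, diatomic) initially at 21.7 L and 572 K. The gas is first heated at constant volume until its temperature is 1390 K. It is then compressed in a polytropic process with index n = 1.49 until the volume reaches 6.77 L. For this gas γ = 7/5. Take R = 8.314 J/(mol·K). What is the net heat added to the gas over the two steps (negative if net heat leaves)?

24200 J

P₁ = nRT₁/V₁ = 1.15×8.314×572/21.7 = 252 kPa.
Step 1 — Isochoric: V stays 21.7 L; P/T = const ⇒ T₂ = 1390 K, P₂ = 612 kPa.
W = 0 (no volume change).
ΔU = nCvΔT = 1.15×20.8×(1390−572) = 19600 J.
Q = ΔU = 19600 J.
State after step 1: P = 612 kPa, V = 21.7 L, T = 1390 K.
Step 2 — Polytropic n=1.49: T₂ = T₁(V₁/V₂)^(n−1) = 1390×(3.21)^0.49 = 2460 K; P₂ = P₁(V₁/V₂)^n = 3470 kPa.
W = (P₁V₁−P₂V₂)/(n−1) = (612×21.7−3470×6.77)/0.49 = -20900 J.
ΔU = nCvΔT = 1.15×20.8×(2460−1390) = 25600 J.
Q = ΔU + W = 4700 J.
Net over both steps: W = -20900 J, Q = 24200 J, ΔU = 45100 J.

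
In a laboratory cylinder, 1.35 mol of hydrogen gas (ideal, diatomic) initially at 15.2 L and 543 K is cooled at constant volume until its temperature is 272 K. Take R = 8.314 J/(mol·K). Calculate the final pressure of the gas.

201 kPa

P₁ = nRT₁/V₁ = 1.35×8.314×543/15.2 = 401 kPa.
Isochoric: V stays 15.2 L; P/T = const ⇒ T₂ = 272 K, P₂ = 201 kPa.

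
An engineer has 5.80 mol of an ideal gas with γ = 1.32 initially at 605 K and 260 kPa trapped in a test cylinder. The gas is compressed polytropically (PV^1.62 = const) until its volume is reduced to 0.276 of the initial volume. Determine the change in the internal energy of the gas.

111000 J

V₁ = nRT₁/P₁ = 5.80×8.314×605/260 = 112 L.
Polytropic n=1.62: T₂ = T₁(V₁/V₂)^(n−1) = 605×(3.62)^0.62 = 1340 K; P₂ = P₁(V₁/V₂)^n = 2090 kPa.
For an ideal gas ΔU = nCvΔT with Cv = R/(γ−1) = 26.0 J/(mol·K).
ΔU = 5.80×26.0×(1340−605) = 111000 J.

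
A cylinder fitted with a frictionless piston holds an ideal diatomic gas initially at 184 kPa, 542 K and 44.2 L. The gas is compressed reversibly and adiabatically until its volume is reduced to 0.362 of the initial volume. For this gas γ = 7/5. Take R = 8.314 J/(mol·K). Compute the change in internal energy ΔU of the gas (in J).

10200 J

n = P₁V₁/(RT₁) = 184×44.2/(8.314×542) = 1.80 mol.
Adiabatic: TV^(γ−1) = const ⇒ T₂ = 542×(2.76)^0.400 = 814 K; PV^γ = const ⇒ P₂ = 763 kPa.
For an ideal gas ΔU = nCvΔT with Cv = (5/2)R = 20.8 J/(mol·K).
ΔU = 1.80×20.8×(814−542) = 10200 J.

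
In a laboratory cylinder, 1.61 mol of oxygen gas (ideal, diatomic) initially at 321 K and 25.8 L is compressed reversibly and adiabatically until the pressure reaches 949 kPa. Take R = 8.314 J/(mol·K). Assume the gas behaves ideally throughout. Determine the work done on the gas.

P₁ = nRT₁/V₁ = 1.61×8.314×321/25.8 = 167 kPa.
Adiabatic: T₂/T₁ = (P₂/P₁)^((γ−1)/γ) ⇒ T₂ = 321×(5.70)^0.286 = 528 K; V₂ = 7.44 L.
ΔU = nCvΔT = 1.61×20.8×(528−321) = 6920 J.
Q = 0 for an adiabatic process, so W = −ΔU = -6920 J.
Work done on the gas = −W_by = 6920 J.

6920 J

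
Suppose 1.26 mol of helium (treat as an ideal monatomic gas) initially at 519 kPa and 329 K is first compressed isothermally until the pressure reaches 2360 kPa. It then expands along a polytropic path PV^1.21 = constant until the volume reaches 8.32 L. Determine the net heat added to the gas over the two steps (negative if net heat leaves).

V₁ = nRT₁/P₁ = 1.26×8.314×329/519 = 6.64 L.
Step 1 — Isothermal: T stays 329 K; PV = const ⇒ V₂ = 1.46 L, P₂ = 2360 kPa.
ΔU = 0 (ideal gas, T constant).
W = nRT ln(V₂/V₁) = 1.26×8.314×329×ln(0.220) = -5220 J.
Q = ΔU + W = -5220 J.
State after step 1: P = 2360 kPa, V = 1.46 L, T = 329 K.
Step 2 — Polytropic n=1.21: T₂ = T₁(V₁/V₂)^(n−1) = 329×(0.176)^0.21 = 228 K; P₂ = P₁(V₁/V₂)^n = 287 kPa.
W = (P₁V₁−P₂V₂)/(n−1) = (2360×1.46−287×8.32)/0.21 = 5020 J.
ΔU = nCvΔT = 1.26×12.5×(228−329) = -1580 J.
Q = ΔU + W = 3440 J.
Net over both steps: W = -196 J, Q = -1780 J, ΔU = -1580 J.

-1780 J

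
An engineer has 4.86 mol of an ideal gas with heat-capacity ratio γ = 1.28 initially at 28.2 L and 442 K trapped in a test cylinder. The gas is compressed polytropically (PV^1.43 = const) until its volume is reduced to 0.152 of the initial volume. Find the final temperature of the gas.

994 K

P₁ = nRT₁/V₁ = 4.86×8.314×442/28.2 = 633 kPa.
Polytropic n=1.43: T₂ = T₁(V₁/V₂)^(n−1) = 442×(6.58)^0.43 = 994 K; P₂ = P₁(V₁/V₂)^n = 9370 kPa.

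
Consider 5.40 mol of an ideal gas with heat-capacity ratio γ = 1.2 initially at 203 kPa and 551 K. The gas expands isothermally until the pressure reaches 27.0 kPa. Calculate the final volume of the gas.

V₁ = nRT₁/P₁ = 5.40×8.314×551/203 = 122 L.
Isothermal: T stays 551 K; PV = const ⇒ V₂ = 916 L, P₂ = 27.0 kPa.

916 L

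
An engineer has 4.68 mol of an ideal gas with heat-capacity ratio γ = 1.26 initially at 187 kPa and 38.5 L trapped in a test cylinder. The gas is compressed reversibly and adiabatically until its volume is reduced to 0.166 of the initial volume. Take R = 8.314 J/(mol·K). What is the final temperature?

295 K

T₁ = P₁V₁/(nR) = 187×38.5/(4.68×8.314) = 185 K.
Adiabatic: TV^(γ−1) = const ⇒ T₂ = 185×(6.02)^0.260 = 295 K; PV^γ = const ⇒ P₂ = 1800 kPa.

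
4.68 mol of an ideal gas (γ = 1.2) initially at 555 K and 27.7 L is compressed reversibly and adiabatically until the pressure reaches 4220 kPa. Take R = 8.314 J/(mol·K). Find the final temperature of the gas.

735 K

P₁ = nRT₁/V₁ = 4.68×8.314×555/27.7 = 780 kPa.
Adiabatic: T₂/T₁ = (P₂/P₁)^((γ−1)/γ) ⇒ T₂ = 555×(5.41)^0.167 = 735 K; V₂ = 6.78 L.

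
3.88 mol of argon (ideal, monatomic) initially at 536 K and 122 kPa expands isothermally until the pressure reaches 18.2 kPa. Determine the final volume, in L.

V₁ = nRT₁/P₁ = 3.88×8.314×536/122 = 142 L.
Isothermal: T stays 536 K; PV = const ⇒ V₂ = 950 L, P₂ = 18.2 kPa.

950 L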